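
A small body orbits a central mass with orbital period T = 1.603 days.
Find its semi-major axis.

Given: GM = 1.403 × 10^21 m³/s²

Convert to SI: T = 1.603 days = 138499 s.
Invert Kepler's third law: a = (GM · T² / (4π²))^(1/3).
Substituting T = 138499 s and GM = 1.403e+21 m³/s²:
a = (1.403e+21 · (138499)² / (4π²))^(1/3) m
a ≈ 8.801e+09 m = 8.801 Gm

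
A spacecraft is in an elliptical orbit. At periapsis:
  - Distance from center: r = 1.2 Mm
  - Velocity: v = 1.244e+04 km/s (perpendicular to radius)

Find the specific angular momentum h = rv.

Convert to SI: r = 1.2 Mm = 1.2e+06 m; v = 1.244e+04 km/s = 1.244e+07 m/s.
With v perpendicular to r, h = r · v.
h = 1.2e+06 · 1.244e+07 m²/s ≈ 1.493e+13 m²/s.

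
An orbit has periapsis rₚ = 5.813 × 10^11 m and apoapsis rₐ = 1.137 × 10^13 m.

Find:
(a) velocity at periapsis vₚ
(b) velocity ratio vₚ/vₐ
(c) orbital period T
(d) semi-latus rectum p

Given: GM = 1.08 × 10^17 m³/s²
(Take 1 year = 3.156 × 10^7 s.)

(a) With a = (rₚ + rₐ)/2 = 5.97565e+12 m, vₚ = √(GM (2/rₚ − 1/a)) = √(1.08e+17 · (2/5.813e+11 − 1/5.97565e+12)) m/s ≈ 594.6 m/s
(b) Conservation of angular momentum (rₚvₚ = rₐvₐ) gives vₚ/vₐ = rₐ/rₚ = 1.137e+13/5.813e+11 ≈ 19.56
(c) With a = (rₚ + rₐ)/2 = 5.97565e+12 m, T = 2π √(a³/GM) = 2π √((5.97565e+12)³/1.08e+17) s ≈ 2.793e+11 s
(d) From a = (rₚ + rₐ)/2 = 5.97565e+12 m and e = (rₐ − rₚ)/(rₐ + rₚ) = 0.902722, p = a(1 − e²) = 5.97565e+12 · (1 − (0.902722)²) ≈ 1.106e+12 m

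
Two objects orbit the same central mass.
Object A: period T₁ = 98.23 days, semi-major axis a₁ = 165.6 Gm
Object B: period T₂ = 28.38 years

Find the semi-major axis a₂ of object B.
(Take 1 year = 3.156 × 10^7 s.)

Convert to SI: T₁ = 98.23 days = 8.48707e+06 s; a₁ = 165.6 Gm = 1.656e+11 m; T₂ = 28.38 years = 8.95673e+08 s.
Kepler's third law: (T₁/T₂)² = (a₁/a₂)³ ⇒ a₂ = a₁ · (T₂/T₁)^(2/3).
T₂/T₁ = 8.95673e+08 / 8.48707e+06 = 105.534.
a₂ = 1.656e+11 · (105.534)^(2/3) m ≈ 3.698e+12 m = 3.698 Tm.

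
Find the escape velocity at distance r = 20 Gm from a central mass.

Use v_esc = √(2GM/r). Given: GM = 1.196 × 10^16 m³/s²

Convert to SI: r = 20 Gm = 2e+10 m.
Escape velocity comes from setting total energy to zero: ½v² − GM/r = 0 ⇒ v_esc = √(2GM / r).
v_esc = √(2 · 1.196e+16 / 2e+10) m/s ≈ 1094 m/s = 1.094 km/s.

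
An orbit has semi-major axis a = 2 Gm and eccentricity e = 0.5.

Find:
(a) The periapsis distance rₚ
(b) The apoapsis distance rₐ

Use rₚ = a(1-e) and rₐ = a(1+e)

Convert to SI: a = 2 Gm = 2e+09 m.
(a) rₚ = a(1 − e) = 2e+09 · (1 − 0.5) = 2e+09 · 0.5 ≈ 1e+09 m = 1 Gm.
(b) rₐ = a(1 + e) = 2e+09 · (1 + 0.5) = 2e+09 · 1.5 ≈ 3e+09 m = 3 Gm.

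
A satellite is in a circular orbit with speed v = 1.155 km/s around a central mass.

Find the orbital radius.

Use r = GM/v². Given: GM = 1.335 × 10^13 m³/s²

Convert to SI: v = 1.155 km/s = 1155 m/s.
For a circular orbit, v² = GM / r, so r = GM / v².
r = 1.335e+13 / (1155)² m ≈ 1.001e+07 m = 10.01 Mm.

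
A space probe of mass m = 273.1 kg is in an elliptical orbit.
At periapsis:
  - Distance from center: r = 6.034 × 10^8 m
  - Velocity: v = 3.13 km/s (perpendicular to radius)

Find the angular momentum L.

Convert to SI: v = 3.13 km/s = 3130 m/s.
Since v is perpendicular to r, L = m · v · r.
L = 273.1 · 3130 · 6.034e+08 kg·m²/s ≈ 5.158e+14 kg·m²/s.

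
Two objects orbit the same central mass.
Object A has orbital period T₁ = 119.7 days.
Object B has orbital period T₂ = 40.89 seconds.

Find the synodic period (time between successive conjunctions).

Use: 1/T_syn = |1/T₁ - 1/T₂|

Convert to SI: T₁ = 119.7 days = 1.03421e+07 s.
T_syn = |T₁ · T₂ / (T₁ − T₂)|.
T_syn = |1.03421e+07 · 40.89 / (1.03421e+07 − 40.89)| s ≈ 40.89 s = 40.89 seconds.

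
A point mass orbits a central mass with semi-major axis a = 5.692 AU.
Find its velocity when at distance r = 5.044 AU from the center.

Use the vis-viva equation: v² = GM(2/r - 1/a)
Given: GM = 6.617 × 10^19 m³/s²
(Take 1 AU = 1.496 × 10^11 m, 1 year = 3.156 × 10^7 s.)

Convert to SI: a = 5.692 AU = 8.51523e+11 m; r = 5.044 AU = 7.54582e+11 m.
Vis-viva: v = √(GM · (2/r − 1/a)).
2/r − 1/a = 2/7.54582e+11 − 1/8.51523e+11 = 1.47611e-12 m⁻¹.
v = √(6.617e+19 · 1.47611e-12) m/s ≈ 9883 m/s = 2.085 AU/year.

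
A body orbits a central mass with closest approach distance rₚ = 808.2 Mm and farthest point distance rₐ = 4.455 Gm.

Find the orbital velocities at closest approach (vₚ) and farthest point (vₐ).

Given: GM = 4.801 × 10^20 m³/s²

Convert to SI: rₚ = 808.2 Mm = 8.082e+08 m; rₐ = 4.455 Gm = 4.455e+09 m.
Use the vis-viva equation v² = GM(2/r − 1/a) with a = (rₚ + rₐ)/2 = (8.082e+08 + 4.455e+09)/2 = 2.6316e+09 m.
vₚ = √(GM · (2/rₚ − 1/a)) = √(4.801e+20 · (2/8.082e+08 − 1/2.6316e+09)) m/s ≈ 1.003e+06 m/s = 1003 km/s.
vₐ = √(GM · (2/rₐ − 1/a)) = √(4.801e+20 · (2/4.455e+09 − 1/2.6316e+09)) m/s ≈ 1.819e+05 m/s = 181.9 km/s.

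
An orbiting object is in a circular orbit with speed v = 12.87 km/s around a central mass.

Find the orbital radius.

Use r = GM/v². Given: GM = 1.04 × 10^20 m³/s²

Convert to SI: v = 12.87 km/s = 12870 m/s.
For a circular orbit, v² = GM / r, so r = GM / v².
r = 1.04e+20 / (12870)² m ≈ 6.279e+11 m = 6.279 × 10^11 m.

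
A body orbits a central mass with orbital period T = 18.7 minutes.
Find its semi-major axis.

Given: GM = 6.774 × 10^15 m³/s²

Convert to SI: T = 18.7 minutes = 1122 s.
Invert Kepler's third law: a = (GM · T² / (4π²))^(1/3).
Substituting T = 1122 s and GM = 6.774e+15 m³/s²:
a = (6.774e+15 · (1122)² / (4π²))^(1/3) m
a ≈ 6e+06 m = 6 Mm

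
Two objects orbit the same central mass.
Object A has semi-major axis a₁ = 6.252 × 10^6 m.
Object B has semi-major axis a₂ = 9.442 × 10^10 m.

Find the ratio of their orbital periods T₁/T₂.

From Kepler's third law, (T₁/T₂)² = (a₁/a₂)³, so T₁/T₂ = (a₁/a₂)^(3/2).
a₁/a₂ = 6.252e+06 / 9.442e+10 = 6.62148e-05.
T₁/T₂ = (6.62148e-05)^(3/2) ≈ 5.388e-07.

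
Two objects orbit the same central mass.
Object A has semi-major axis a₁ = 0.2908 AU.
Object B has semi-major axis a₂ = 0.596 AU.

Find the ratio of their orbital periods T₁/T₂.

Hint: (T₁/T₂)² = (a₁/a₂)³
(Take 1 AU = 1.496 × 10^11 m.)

Convert to SI: a₁ = 0.2908 AU = 4.35037e+10 m; a₂ = 0.596 AU = 8.91616e+10 m.
From Kepler's third law, (T₁/T₂)² = (a₁/a₂)³, so T₁/T₂ = (a₁/a₂)^(3/2).
a₁/a₂ = 4.35037e+10 / 8.91616e+10 = 0.487919.
T₁/T₂ = (0.487919)^(3/2) ≈ 0.3408.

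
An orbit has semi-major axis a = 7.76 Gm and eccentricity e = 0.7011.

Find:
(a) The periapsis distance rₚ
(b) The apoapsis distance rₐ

Convert to SI: a = 7.76 Gm = 7.76e+09 m.
(a) rₚ = a(1 − e) = 7.76e+09 · (1 − 0.7011) = 7.76e+09 · 0.2989 ≈ 2.319e+09 m = 2.319 Gm.
(b) rₐ = a(1 + e) = 7.76e+09 · (1 + 0.7011) = 7.76e+09 · 1.7011 ≈ 1.32e+10 m = 13.2 Gm.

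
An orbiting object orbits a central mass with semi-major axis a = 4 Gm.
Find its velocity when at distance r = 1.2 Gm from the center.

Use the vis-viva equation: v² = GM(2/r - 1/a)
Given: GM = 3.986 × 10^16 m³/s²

Convert to SI: a = 4 Gm = 4e+09 m; r = 1.2 Gm = 1.2e+09 m.
Vis-viva: v = √(GM · (2/r − 1/a)).
2/r − 1/a = 2/1.2e+09 − 1/4e+09 = 1.41667e-09 m⁻¹.
v = √(3.986e+16 · 1.41667e-09) m/s ≈ 7515 m/s = 7.515 km/s.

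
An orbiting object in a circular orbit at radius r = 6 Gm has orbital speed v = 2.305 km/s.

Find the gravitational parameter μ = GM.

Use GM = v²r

Convert to SI: r = 6 Gm = 6e+09 m; v = 2.305 km/s = 2305 m/s.
For a circular orbit v² = GM/r, so GM = v² · r.
GM = (2305)² · 6e+09 m³/s² ≈ 3.188e+16 m³/s² = 3.188 × 10^16 m³/s².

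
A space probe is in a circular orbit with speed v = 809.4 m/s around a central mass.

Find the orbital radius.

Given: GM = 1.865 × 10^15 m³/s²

For a circular orbit, v² = GM / r, so r = GM / v².
r = 1.865e+15 / (809.4)² m ≈ 2.847e+09 m = 2.847 Gm.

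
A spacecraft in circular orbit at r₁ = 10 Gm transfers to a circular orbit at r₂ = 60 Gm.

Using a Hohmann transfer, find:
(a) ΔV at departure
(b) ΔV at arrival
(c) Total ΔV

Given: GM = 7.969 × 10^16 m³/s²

Convert to SI: r₁ = 10 Gm = 1e+10 m; r₂ = 60 Gm = 6e+10 m.
Transfer semi-major axis: a_t = (r₁ + r₂)/2 = (1e+10 + 6e+10)/2 = 3.5e+10 m.
Circular speeds: v₁ = √(GM/r₁) = 2822.94 m/s, v₂ = √(GM/r₂) = 1152.46 m/s.
Transfer speeds (vis-viva v² = GM(2/r − 1/a_t)): v₁ᵗ = 3696.1 m/s, v₂ᵗ = 616.016 m/s.
(a) ΔV₁ = |v₁ᵗ − v₁| ≈ 873.2 m/s = 873.2 m/s.
(b) ΔV₂ = |v₂ − v₂ᵗ| ≈ 536.4 m/s = 536.4 m/s.
(c) ΔV_total = ΔV₁ + ΔV₂ ≈ 1410 m/s = 1.41 km/s.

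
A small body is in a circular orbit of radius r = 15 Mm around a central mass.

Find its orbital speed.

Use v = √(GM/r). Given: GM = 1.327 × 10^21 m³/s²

Convert to SI: r = 15 Mm = 1.5e+07 m.
For a circular orbit, gravity supplies the centripetal force, so v = √(GM / r).
v = √(1.327e+21 / 1.5e+07) m/s ≈ 9.406e+06 m/s = 9406 km/s.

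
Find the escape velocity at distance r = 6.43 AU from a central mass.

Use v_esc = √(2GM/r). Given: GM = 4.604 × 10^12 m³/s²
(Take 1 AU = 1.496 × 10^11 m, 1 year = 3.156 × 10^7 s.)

Convert to SI: r = 6.43 AU = 9.61928e+11 m.
Escape velocity comes from setting total energy to zero: ½v² − GM/r = 0 ⇒ v_esc = √(2GM / r).
v_esc = √(2 · 4.604e+12 / 9.61928e+11) m/s ≈ 3.094 m/s = 0.0006527 AU/year.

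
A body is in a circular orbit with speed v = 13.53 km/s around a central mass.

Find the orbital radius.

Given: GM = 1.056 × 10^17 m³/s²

Convert to SI: v = 13.53 km/s = 13530 m/s.
For a circular orbit, v² = GM / r, so r = GM / v².
r = 1.056e+17 / (13530)² m ≈ 5.769e+08 m = 5.769 × 10^8 m.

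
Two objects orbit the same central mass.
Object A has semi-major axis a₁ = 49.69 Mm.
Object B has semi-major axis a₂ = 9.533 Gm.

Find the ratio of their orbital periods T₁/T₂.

Convert to SI: a₁ = 49.69 Mm = 4.969e+07 m; a₂ = 9.533 Gm = 9.533e+09 m.
From Kepler's third law, (T₁/T₂)² = (a₁/a₂)³, so T₁/T₂ = (a₁/a₂)^(3/2).
a₁/a₂ = 4.969e+07 / 9.533e+09 = 0.00521242.
T₁/T₂ = (0.00521242)^(3/2) ≈ 0.0003763.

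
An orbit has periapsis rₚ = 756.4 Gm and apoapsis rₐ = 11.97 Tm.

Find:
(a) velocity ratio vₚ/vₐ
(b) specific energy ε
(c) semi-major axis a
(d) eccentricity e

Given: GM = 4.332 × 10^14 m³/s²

Convert to SI: rₚ = 756.4 Gm = 7.564e+11 m; rₐ = 11.97 Tm = 1.197e+13 m.
(a) Conservation of angular momentum (rₚvₚ = rₐvₐ) gives vₚ/vₐ = rₐ/rₚ = 1.197e+13/7.564e+11 ≈ 15.82
(b) With a = (rₚ + rₐ)/2 = 6.3632e+12 m, ε = −GM/(2a) = −4.332e+14/(2 · 6.3632e+12) J/kg ≈ -34.04 J/kg
(c) a = (rₚ + rₐ)/2 = (7.564e+11 + 1.197e+13)/2 ≈ 6.363e+12 m
(d) e = (rₐ − rₚ)/(rₐ + rₚ) = (1.197e+13 − 7.564e+11)/(1.197e+13 + 7.564e+11) ≈ 0.8811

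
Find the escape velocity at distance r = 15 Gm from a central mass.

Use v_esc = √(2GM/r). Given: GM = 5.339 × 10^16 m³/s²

Convert to SI: r = 15 Gm = 1.5e+10 m.
Escape velocity comes from setting total energy to zero: ½v² − GM/r = 0 ⇒ v_esc = √(2GM / r).
v_esc = √(2 · 5.339e+16 / 1.5e+10) m/s ≈ 2668 m/s = 2.668 km/s.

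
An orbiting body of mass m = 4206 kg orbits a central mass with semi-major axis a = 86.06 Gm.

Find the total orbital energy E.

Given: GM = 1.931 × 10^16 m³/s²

Convert to SI: a = 86.06 Gm = 8.606e+10 m.
E = −GMm / (2a).
E = −1.931e+16 · 4206 / (2 · 8.606e+10) J ≈ -4.719e+08 J = -471.9 MJ.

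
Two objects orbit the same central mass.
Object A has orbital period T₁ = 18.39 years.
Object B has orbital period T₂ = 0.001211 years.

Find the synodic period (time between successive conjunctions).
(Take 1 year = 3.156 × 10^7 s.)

Convert to SI: T₁ = 18.39 years = 5.80388e+08 s; T₂ = 0.001211 years = 38219.2 s.
T_syn = |T₁ · T₂ / (T₁ − T₂)|.
T_syn = |5.80388e+08 · 38219.2 / (5.80388e+08 − 38219.2)| s ≈ 3.822e+04 s = 0.001211 years.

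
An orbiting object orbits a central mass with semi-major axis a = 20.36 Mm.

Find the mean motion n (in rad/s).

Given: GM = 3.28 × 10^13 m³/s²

Convert to SI: a = 20.36 Mm = 2.036e+07 m.
n = √(GM / a³).
n = √(3.28e+13 / (2.036e+07)³) rad/s ≈ 6.234e-05 rad/s.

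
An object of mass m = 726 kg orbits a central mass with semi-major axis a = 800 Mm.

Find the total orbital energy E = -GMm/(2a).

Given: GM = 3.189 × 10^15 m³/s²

Convert to SI: a = 800 Mm = 8e+08 m.
E = −GMm / (2a).
E = −3.189e+15 · 726 / (2 · 8e+08) J ≈ -1.447e+09 J = -1.447 GJ.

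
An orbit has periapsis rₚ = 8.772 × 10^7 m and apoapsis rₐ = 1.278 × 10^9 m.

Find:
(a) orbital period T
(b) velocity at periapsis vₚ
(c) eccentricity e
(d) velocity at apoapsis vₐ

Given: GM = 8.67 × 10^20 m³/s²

(a) With a = (rₚ + rₐ)/2 = 6.8286e+08 m, T = 2π √(a³/GM) = 2π √((6.8286e+08)³/8.67e+20) s ≈ 3808 s
(b) With a = (rₚ + rₐ)/2 = 6.8286e+08 m, vₚ = √(GM (2/rₚ − 1/a)) = √(8.67e+20 · (2/8.772e+07 − 1/6.8286e+08)) m/s ≈ 4.301e+06 m/s
(c) e = (rₐ − rₚ)/(rₐ + rₚ) = (1.278e+09 − 8.772e+07)/(1.278e+09 + 8.772e+07) ≈ 0.8715
(d) With a = (rₚ + rₐ)/2 = 6.8286e+08 m, vₐ = √(GM (2/rₐ − 1/a)) = √(8.67e+20 · (2/1.278e+09 − 1/6.8286e+08)) m/s ≈ 2.952e+05 m/s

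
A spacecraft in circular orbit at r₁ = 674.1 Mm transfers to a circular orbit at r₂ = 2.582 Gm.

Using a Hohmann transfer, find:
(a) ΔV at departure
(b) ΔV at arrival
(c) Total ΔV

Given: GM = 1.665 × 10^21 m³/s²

Convert to SI: r₁ = 674.1 Mm = 6.741e+08 m; r₂ = 2.582 Gm = 2.582e+09 m.
Transfer semi-major axis: a_t = (r₁ + r₂)/2 = (6.741e+08 + 2.582e+09)/2 = 1.62805e+09 m.
Circular speeds: v₁ = √(GM/r₁) = 1.57161e+06 m/s, v₂ = √(GM/r₂) = 803025 m/s.
Transfer speeds (vis-viva v² = GM(2/r − 1/a_t)): v₁ᵗ = 1.9792e+06 m/s, v₂ᵗ = 516722 m/s.
(a) ΔV₁ = |v₁ᵗ − v₁| ≈ 4.076e+05 m/s = 407.6 km/s.
(b) ΔV₂ = |v₂ − v₂ᵗ| ≈ 2.863e+05 m/s = 286.3 km/s.
(c) ΔV_total = ΔV₁ + ΔV₂ ≈ 6.939e+05 m/s = 693.9 km/s.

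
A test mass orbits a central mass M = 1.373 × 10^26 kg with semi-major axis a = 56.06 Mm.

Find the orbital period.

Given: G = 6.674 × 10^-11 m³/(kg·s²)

Convert to SI: a = 56.06 Mm = 5.606e+07 m.
GM = G · M = 6.674e-11 · 1.373e+26 = 9.1634e+15 m³/s².
Kepler's third law: T = 2π √(a³ / GM).
Substituting a = 5.606e+07 m and GM = 9.1634e+15 m³/s²:
T = 2π √((5.606e+07)³ / 9.1634e+15) s
T ≈ 2.755e+04 s = 7.653 hours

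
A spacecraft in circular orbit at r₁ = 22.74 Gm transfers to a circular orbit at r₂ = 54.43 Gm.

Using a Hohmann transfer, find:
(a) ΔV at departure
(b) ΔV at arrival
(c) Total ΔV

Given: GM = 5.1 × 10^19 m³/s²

Convert to SI: r₁ = 22.74 Gm = 2.274e+10 m; r₂ = 54.43 Gm = 5.443e+10 m.
Transfer semi-major axis: a_t = (r₁ + r₂)/2 = (2.274e+10 + 5.443e+10)/2 = 3.8585e+10 m.
Circular speeds: v₁ = √(GM/r₁) = 47357.6 m/s, v₂ = √(GM/r₂) = 30610.2 m/s.
Transfer speeds (vis-viva v² = GM(2/r − 1/a_t)): v₁ᵗ = 56247.1 m/s, v₂ᵗ = 23499.1 m/s.
(a) ΔV₁ = |v₁ᵗ − v₁| ≈ 8889 m/s = 8.889 km/s.
(b) ΔV₂ = |v₂ − v₂ᵗ| ≈ 7111 m/s = 7.111 km/s.
(c) ΔV_total = ΔV₁ + ΔV₂ ≈ 1.6e+04 m/s = 16 km/s.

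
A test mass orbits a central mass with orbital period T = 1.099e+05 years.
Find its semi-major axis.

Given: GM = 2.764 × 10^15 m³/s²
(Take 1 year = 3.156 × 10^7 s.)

Convert to SI: T = 1.099e+05 years = 3.46844e+12 s.
Invert Kepler's third law: a = (GM · T² / (4π²))^(1/3).
Substituting T = 3.46844e+12 s and GM = 2.764e+15 m³/s²:
a = (2.764e+15 · (3.46844e+12)² / (4π²))^(1/3) m
a ≈ 9.444e+12 m = 9.444 × 10^12 m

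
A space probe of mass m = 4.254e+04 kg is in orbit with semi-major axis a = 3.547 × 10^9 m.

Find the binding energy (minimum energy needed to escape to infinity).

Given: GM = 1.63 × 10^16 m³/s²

Total orbital energy is E = −GMm/(2a); binding energy is E_bind = −E = GMm/(2a).
E_bind = 1.63e+16 · 4.254e+04 / (2 · 3.547e+09) J ≈ 9.774e+10 J = 97.74 GJ.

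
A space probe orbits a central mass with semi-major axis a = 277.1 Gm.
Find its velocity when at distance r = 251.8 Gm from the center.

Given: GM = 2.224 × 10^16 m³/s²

Convert to SI: a = 277.1 Gm = 2.771e+11 m; r = 251.8 Gm = 2.518e+11 m.
Vis-viva: v = √(GM · (2/r − 1/a)).
2/r − 1/a = 2/2.518e+11 − 1/2.771e+11 = 4.33401e-12 m⁻¹.
v = √(2.224e+16 · 4.33401e-12) m/s ≈ 310.5 m/s = 310.5 m/s.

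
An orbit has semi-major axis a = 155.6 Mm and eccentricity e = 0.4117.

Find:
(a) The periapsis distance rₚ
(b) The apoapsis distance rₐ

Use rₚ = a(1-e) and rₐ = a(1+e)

Convert to SI: a = 155.6 Mm = 1.556e+08 m.
(a) rₚ = a(1 − e) = 1.556e+08 · (1 − 0.4117) = 1.556e+08 · 0.5883 ≈ 9.154e+07 m = 91.54 Mm.
(b) rₐ = a(1 + e) = 1.556e+08 · (1 + 0.4117) = 1.556e+08 · 1.4117 ≈ 2.197e+08 m = 219.7 Mm.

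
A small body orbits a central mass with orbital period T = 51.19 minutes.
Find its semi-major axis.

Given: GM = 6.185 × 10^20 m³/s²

Convert to SI: T = 51.19 minutes = 3071.4 s.
Invert Kepler's third law: a = (GM · T² / (4π²))^(1/3).
Substituting T = 3071.4 s and GM = 6.185e+20 m³/s²:
a = (6.185e+20 · (3071.4)² / (4π²))^(1/3) m
a ≈ 5.287e+08 m = 5.287 × 10^8 m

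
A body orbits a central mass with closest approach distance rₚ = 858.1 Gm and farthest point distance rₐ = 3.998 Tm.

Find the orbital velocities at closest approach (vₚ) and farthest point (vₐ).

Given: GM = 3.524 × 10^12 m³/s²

Convert to SI: rₚ = 858.1 Gm = 8.581e+11 m; rₐ = 3.998 Tm = 3.998e+12 m.
Use the vis-viva equation v² = GM(2/r − 1/a) with a = (rₚ + rₐ)/2 = (8.581e+11 + 3.998e+12)/2 = 2.42805e+12 m.
vₚ = √(GM · (2/rₚ − 1/a)) = √(3.524e+12 · (2/8.581e+11 − 1/2.42805e+12)) m/s ≈ 2.6 m/s = 2.6 m/s.
vₐ = √(GM · (2/rₐ − 1/a)) = √(3.524e+12 · (2/3.998e+12 − 1/2.42805e+12)) m/s ≈ 0.5581 m/s = 0.5581 m/s.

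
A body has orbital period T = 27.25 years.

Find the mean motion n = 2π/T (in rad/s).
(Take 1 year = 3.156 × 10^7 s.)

Convert to SI: T = 27.25 years = 8.6001e+08 s.
n = 2π / T.
n = 2π / 8.6001e+08 s ≈ 7.306e-09 rad/s.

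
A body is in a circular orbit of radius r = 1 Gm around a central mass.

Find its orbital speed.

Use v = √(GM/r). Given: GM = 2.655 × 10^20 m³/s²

Convert to SI: r = 1 Gm = 1e+09 m.
For a circular orbit, gravity supplies the centripetal force, so v = √(GM / r).
v = √(2.655e+20 / 1e+09) m/s ≈ 5.153e+05 m/s = 515.3 km/s.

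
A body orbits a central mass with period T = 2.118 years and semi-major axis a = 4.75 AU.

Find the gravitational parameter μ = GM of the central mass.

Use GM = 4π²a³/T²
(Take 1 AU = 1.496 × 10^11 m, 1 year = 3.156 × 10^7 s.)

Convert to SI: T = 2.118 years = 6.68441e+07 s; a = 4.75 AU = 7.106e+11 m.
GM = 4π² · a³ / T².
GM = 4π² · (7.106e+11)³ / (6.68441e+07)² m³/s² ≈ 3.17e+21 m³/s² = 3.17 × 10^21 m³/s².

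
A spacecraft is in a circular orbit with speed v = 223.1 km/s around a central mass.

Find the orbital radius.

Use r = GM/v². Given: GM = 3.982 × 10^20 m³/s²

Convert to SI: v = 223.1 km/s = 223100 m/s.
For a circular orbit, v² = GM / r, so r = GM / v².
r = 3.982e+20 / (223100)² m ≈ 8e+09 m = 8 Gm.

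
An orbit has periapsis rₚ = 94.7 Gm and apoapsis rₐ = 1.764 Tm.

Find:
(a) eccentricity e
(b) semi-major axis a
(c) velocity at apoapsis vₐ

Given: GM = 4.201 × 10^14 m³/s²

Convert to SI: rₚ = 94.7 Gm = 9.47e+10 m; rₐ = 1.764 Tm = 1.764e+12 m.
(a) e = (rₐ − rₚ)/(rₐ + rₚ) = (1.764e+12 − 9.47e+10)/(1.764e+12 + 9.47e+10) ≈ 0.8981
(b) a = (rₚ + rₐ)/2 = (9.47e+10 + 1.764e+12)/2 ≈ 9.294e+11 m
(c) With a = (rₚ + rₐ)/2 = 9.2935e+11 m, vₐ = √(GM (2/rₐ − 1/a)) = √(4.201e+14 · (2/1.764e+12 − 1/9.2935e+11)) m/s ≈ 4.926 m/s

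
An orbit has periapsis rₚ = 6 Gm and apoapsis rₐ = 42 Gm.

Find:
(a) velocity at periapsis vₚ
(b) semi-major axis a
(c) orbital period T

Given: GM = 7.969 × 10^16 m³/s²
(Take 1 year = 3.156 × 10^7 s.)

Convert to SI: rₚ = 6 Gm = 6e+09 m; rₐ = 42 Gm = 4.2e+10 m.
(a) With a = (rₚ + rₐ)/2 = 2.4e+10 m, vₚ = √(GM (2/rₚ − 1/a)) = √(7.969e+16 · (2/6e+09 − 1/2.4e+10)) m/s ≈ 4821 m/s
(b) a = (rₚ + rₐ)/2 = (6e+09 + 4.2e+10)/2 ≈ 2.4e+10 m
(c) With a = (rₚ + rₐ)/2 = 2.4e+10 m, T = 2π √(a³/GM) = 2π √((2.4e+10)³/7.969e+16) s ≈ 8.276e+07 s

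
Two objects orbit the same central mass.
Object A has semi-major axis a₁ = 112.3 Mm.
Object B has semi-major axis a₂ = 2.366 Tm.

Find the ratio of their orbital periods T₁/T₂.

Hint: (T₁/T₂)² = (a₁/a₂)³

Convert to SI: a₁ = 112.3 Mm = 1.123e+08 m; a₂ = 2.366 Tm = 2.366e+12 m.
From Kepler's third law, (T₁/T₂)² = (a₁/a₂)³, so T₁/T₂ = (a₁/a₂)^(3/2).
a₁/a₂ = 1.123e+08 / 2.366e+12 = 4.74641e-05.
T₁/T₂ = (4.74641e-05)^(3/2) ≈ 3.27e-07.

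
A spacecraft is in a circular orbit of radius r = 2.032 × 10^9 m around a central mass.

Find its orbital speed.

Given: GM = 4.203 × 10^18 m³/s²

For a circular orbit, gravity supplies the centripetal force, so v = √(GM / r).
v = √(4.203e+18 / 2.032e+09) m/s ≈ 4.548e+04 m/s = 45.48 km/s.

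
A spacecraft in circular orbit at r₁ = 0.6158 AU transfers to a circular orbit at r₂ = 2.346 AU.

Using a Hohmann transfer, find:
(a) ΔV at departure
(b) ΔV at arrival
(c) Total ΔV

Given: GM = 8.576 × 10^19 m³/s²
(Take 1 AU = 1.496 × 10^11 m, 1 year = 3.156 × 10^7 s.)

Convert to SI: r₁ = 0.6158 AU = 9.21237e+10 m; r₂ = 2.346 AU = 3.50962e+11 m.
Transfer semi-major axis: a_t = (r₁ + r₂)/2 = (9.21237e+10 + 3.50962e+11)/2 = 2.21543e+11 m.
Circular speeds: v₁ = √(GM/r₁) = 30511 m/s, v₂ = √(GM/r₂) = 15631.9 m/s.
Transfer speeds (vis-viva v² = GM(2/r − 1/a_t)): v₁ᵗ = 38402.4 m/s, v₂ᵗ = 10080.2 m/s.
(a) ΔV₁ = |v₁ᵗ − v₁| ≈ 7891 m/s = 1.665 AU/year.
(b) ΔV₂ = |v₂ − v₂ᵗ| ≈ 5552 m/s = 1.171 AU/year.
(c) ΔV_total = ΔV₁ + ΔV₂ ≈ 1.344e+04 m/s = 2.836 AU/year.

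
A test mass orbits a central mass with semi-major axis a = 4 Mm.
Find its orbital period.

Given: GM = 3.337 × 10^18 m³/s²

Convert to SI: a = 4 Mm = 4e+06 m.
Kepler's third law: T = 2π √(a³ / GM).
Substituting a = 4e+06 m and GM = 3.337e+18 m³/s²:
T = 2π √((4e+06)³ / 3.337e+18) s
T ≈ 27.52 s = 27.52 seconds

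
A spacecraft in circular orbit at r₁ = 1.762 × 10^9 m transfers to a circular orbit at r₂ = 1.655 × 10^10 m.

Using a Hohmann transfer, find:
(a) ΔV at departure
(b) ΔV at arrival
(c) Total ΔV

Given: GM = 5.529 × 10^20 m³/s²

Transfer semi-major axis: a_t = (r₁ + r₂)/2 = (1.762e+09 + 1.655e+10)/2 = 9.156e+09 m.
Circular speeds: v₁ = √(GM/r₁) = 560171 m/s, v₂ = √(GM/r₂) = 182778 m/s.
Transfer speeds (vis-viva v² = GM(2/r − 1/a_t)): v₁ᵗ = 753124 m/s, v₂ᵗ = 80181.5 m/s.
(a) ΔV₁ = |v₁ᵗ − v₁| ≈ 1.93e+05 m/s = 193 km/s.
(b) ΔV₂ = |v₂ − v₂ᵗ| ≈ 1.026e+05 m/s = 102.6 km/s.
(c) ΔV_total = ΔV₁ + ΔV₂ ≈ 2.955e+05 m/s = 295.5 km/s.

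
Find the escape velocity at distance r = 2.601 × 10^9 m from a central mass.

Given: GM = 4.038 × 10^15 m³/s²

Escape velocity comes from setting total energy to zero: ½v² − GM/r = 0 ⇒ v_esc = √(2GM / r).
v_esc = √(2 · 4.038e+15 / 2.601e+09) m/s ≈ 1762 m/s = 1.762 km/s.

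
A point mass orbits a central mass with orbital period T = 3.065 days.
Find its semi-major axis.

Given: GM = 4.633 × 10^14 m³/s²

Convert to SI: T = 3.065 days = 264816 s.
Invert Kepler's third law: a = (GM · T² / (4π²))^(1/3).
Substituting T = 264816 s and GM = 4.633e+14 m³/s²:
a = (4.633e+14 · (264816)² / (4π²))^(1/3) m
a ≈ 9.371e+07 m = 93.71 Mm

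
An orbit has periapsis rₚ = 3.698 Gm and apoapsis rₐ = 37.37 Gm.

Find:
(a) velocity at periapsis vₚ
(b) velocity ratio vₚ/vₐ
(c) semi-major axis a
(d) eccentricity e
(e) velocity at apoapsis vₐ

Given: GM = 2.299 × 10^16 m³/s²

Convert to SI: rₚ = 3.698 Gm = 3.698e+09 m; rₐ = 37.37 Gm = 3.737e+10 m.
(a) With a = (rₚ + rₐ)/2 = 2.0534e+10 m, vₚ = √(GM (2/rₚ − 1/a)) = √(2.299e+16 · (2/3.698e+09 − 1/2.0534e+10)) m/s ≈ 3364 m/s
(b) Conservation of angular momentum (rₚvₚ = rₐvₐ) gives vₚ/vₐ = rₐ/rₚ = 3.737e+10/3.698e+09 ≈ 10.11
(c) a = (rₚ + rₐ)/2 = (3.698e+09 + 3.737e+10)/2 ≈ 2.053e+10 m
(d) e = (rₐ − rₚ)/(rₐ + rₚ) = (3.737e+10 − 3.698e+09)/(3.737e+10 + 3.698e+09) ≈ 0.8199
(e) With a = (rₚ + rₐ)/2 = 2.0534e+10 m, vₐ = √(GM (2/rₐ − 1/a)) = √(2.299e+16 · (2/3.737e+10 − 1/2.0534e+10)) m/s ≈ 332.9 m/s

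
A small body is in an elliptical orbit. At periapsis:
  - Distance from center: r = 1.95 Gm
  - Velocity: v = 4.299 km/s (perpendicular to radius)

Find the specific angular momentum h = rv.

Convert to SI: r = 1.95 Gm = 1.95e+09 m; v = 4.299 km/s = 4299 m/s.
With v perpendicular to r, h = r · v.
h = 1.95e+09 · 4299 m²/s ≈ 8.383e+12 m²/s.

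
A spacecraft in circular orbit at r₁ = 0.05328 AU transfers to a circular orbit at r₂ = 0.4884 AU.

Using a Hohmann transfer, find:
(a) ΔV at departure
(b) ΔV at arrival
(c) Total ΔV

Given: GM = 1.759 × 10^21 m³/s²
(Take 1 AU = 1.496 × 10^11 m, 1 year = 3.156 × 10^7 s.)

Convert to SI: r₁ = 0.05328 AU = 7.97069e+09 m; r₂ = 0.4884 AU = 7.30646e+10 m.
Transfer semi-major axis: a_t = (r₁ + r₂)/2 = (7.97069e+09 + 7.30646e+10)/2 = 4.05177e+10 m.
Circular speeds: v₁ = √(GM/r₁) = 469770 m/s, v₂ = √(GM/r₂) = 155160 m/s.
Transfer speeds (vis-viva v² = GM(2/r − 1/a_t)): v₁ᵗ = 630836 m/s, v₂ᵗ = 68818.5 m/s.
(a) ΔV₁ = |v₁ᵗ − v₁| ≈ 1.611e+05 m/s = 33.98 AU/year.
(b) ΔV₂ = |v₂ − v₂ᵗ| ≈ 8.634e+04 m/s = 18.21 AU/year.
(c) ΔV_total = ΔV₁ + ΔV₂ ≈ 2.474e+05 m/s = 52.19 AU/year.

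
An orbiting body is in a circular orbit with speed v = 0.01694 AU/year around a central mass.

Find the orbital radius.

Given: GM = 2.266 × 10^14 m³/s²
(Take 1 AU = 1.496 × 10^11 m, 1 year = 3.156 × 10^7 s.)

Convert to SI: v = 0.01694 AU/year = 80.2986 m/s.
For a circular orbit, v² = GM / r, so r = GM / v².
r = 2.266e+14 / (80.2986)² m ≈ 3.514e+10 m = 0.2349 AU.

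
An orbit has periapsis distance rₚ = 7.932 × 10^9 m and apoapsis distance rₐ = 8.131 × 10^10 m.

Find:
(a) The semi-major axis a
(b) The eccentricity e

(a) a = (rₚ + rₐ) / 2 = (7.932e+09 + 8.131e+10) / 2 ≈ 4.462e+10 m = 4.462 × 10^10 m.
(b) e = (rₐ − rₚ) / (rₐ + rₚ) = (8.131e+10 − 7.932e+09) / (8.131e+10 + 7.932e+09) ≈ 0.8222.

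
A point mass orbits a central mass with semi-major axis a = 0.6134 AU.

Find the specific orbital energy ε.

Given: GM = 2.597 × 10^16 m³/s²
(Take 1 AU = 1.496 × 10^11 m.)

Convert to SI: a = 0.6134 AU = 9.17646e+10 m.
ε = −GM / (2a).
ε = −2.597e+16 / (2 · 9.17646e+10) J/kg ≈ -1.415e+05 J/kg = -141.5 kJ/kg.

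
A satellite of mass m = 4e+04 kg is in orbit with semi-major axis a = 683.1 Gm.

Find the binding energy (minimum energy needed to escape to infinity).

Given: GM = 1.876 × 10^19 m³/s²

Convert to SI: a = 683.1 Gm = 6.831e+11 m.
Total orbital energy is E = −GMm/(2a); binding energy is E_bind = −E = GMm/(2a).
E_bind = 1.876e+19 · 4e+04 / (2 · 6.831e+11) J ≈ 5.493e+11 J = 549.3 GJ.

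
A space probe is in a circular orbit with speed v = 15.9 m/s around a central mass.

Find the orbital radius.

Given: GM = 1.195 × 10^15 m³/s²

For a circular orbit, v² = GM / r, so r = GM / v².
r = 1.195e+15 / (15.9)² m ≈ 4.727e+12 m = 4.727 Tm.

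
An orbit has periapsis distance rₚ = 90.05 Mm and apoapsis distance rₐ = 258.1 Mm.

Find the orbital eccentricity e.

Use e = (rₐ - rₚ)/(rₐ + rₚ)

Convert to SI: rₚ = 90.05 Mm = 9.005e+07 m; rₐ = 258.1 Mm = 2.581e+08 m.
e = (rₐ − rₚ) / (rₐ + rₚ).
e = (2.581e+08 − 9.005e+07) / (2.581e+08 + 9.005e+07) = 1.6805e+08 / 3.4815e+08 ≈ 0.4827.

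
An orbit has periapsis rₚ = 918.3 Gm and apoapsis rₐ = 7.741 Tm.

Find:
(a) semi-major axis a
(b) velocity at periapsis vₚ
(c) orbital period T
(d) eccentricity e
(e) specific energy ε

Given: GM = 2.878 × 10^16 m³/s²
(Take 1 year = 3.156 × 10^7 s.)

Convert to SI: rₚ = 918.3 Gm = 9.183e+11 m; rₐ = 7.741 Tm = 7.741e+12 m.
(a) a = (rₚ + rₐ)/2 = (9.183e+11 + 7.741e+12)/2 ≈ 4.33e+12 m
(b) With a = (rₚ + rₐ)/2 = 4.32965e+12 m, vₚ = √(GM (2/rₚ − 1/a)) = √(2.878e+16 · (2/9.183e+11 − 1/4.32965e+12)) m/s ≈ 236.7 m/s
(c) With a = (rₚ + rₐ)/2 = 4.32965e+12 m, T = 2π √(a³/GM) = 2π √((4.32965e+12)³/2.878e+16) s ≈ 3.337e+11 s
(d) e = (rₐ − rₚ)/(rₐ + rₚ) = (7.741e+12 − 9.183e+11)/(7.741e+12 + 9.183e+11) ≈ 0.7879
(e) With a = (rₚ + rₐ)/2 = 4.32965e+12 m, ε = −GM/(2a) = −2.878e+16/(2 · 4.32965e+12) J/kg ≈ -3324 J/kg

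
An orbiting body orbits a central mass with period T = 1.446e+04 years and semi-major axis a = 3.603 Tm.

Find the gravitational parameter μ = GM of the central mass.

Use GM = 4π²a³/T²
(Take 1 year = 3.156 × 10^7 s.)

Convert to SI: T = 1.446e+04 years = 4.56358e+11 s; a = 3.603 Tm = 3.603e+12 m.
GM = 4π² · a³ / T².
GM = 4π² · (3.603e+12)³ / (4.56358e+11)² m³/s² ≈ 8.866e+15 m³/s² = 8.866 × 10^15 m³/s².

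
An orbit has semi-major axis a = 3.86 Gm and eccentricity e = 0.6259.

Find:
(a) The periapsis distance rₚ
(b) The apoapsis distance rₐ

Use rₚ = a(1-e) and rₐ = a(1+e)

Convert to SI: a = 3.86 Gm = 3.86e+09 m.
(a) rₚ = a(1 − e) = 3.86e+09 · (1 − 0.6259) = 3.86e+09 · 0.3741 ≈ 1.444e+09 m = 1.444 Gm.
(b) rₐ = a(1 + e) = 3.86e+09 · (1 + 0.6259) = 3.86e+09 · 1.6259 ≈ 6.276e+09 m = 6.276 Gm.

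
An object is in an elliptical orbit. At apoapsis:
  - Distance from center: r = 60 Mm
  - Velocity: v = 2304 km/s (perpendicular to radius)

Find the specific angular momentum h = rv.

Convert to SI: r = 60 Mm = 6e+07 m; v = 2304 km/s = 2.304e+06 m/s.
With v perpendicular to r, h = r · v.
h = 6e+07 · 2.304e+06 m²/s ≈ 1.382e+14 m²/s.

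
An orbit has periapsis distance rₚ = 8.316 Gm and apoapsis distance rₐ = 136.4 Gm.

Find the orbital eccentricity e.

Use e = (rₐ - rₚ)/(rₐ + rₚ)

Convert to SI: rₚ = 8.316 Gm = 8.316e+09 m; rₐ = 136.4 Gm = 1.364e+11 m.
e = (rₐ − rₚ) / (rₐ + rₚ).
e = (1.364e+11 − 8.316e+09) / (1.364e+11 + 8.316e+09) = 1.28084e+11 / 1.44716e+11 ≈ 0.8851.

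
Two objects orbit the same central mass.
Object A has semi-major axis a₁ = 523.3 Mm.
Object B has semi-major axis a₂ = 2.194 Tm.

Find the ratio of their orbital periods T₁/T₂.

Convert to SI: a₁ = 523.3 Mm = 5.233e+08 m; a₂ = 2.194 Tm = 2.194e+12 m.
From Kepler's third law, (T₁/T₂)² = (a₁/a₂)³, so T₁/T₂ = (a₁/a₂)^(3/2).
a₁/a₂ = 5.233e+08 / 2.194e+12 = 0.000238514.
T₁/T₂ = (0.000238514)^(3/2) ≈ 3.684e-06.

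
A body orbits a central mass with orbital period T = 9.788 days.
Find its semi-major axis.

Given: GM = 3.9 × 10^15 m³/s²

Convert to SI: T = 9.788 days = 845683 s.
Invert Kepler's third law: a = (GM · T² / (4π²))^(1/3).
Substituting T = 845683 s and GM = 3.9e+15 m³/s²:
a = (3.9e+15 · (845683)² / (4π²))^(1/3) m
a ≈ 4.134e+08 m = 413.4 Mm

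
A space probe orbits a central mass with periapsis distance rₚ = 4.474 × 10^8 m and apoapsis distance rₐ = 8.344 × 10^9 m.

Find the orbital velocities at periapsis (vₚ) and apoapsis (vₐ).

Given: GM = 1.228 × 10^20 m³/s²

Use the vis-viva equation v² = GM(2/r − 1/a) with a = (rₚ + rₐ)/2 = (4.474e+08 + 8.344e+09)/2 = 4.3957e+09 m.
vₚ = √(GM · (2/rₚ − 1/a)) = √(1.228e+20 · (2/4.474e+08 − 1/4.3957e+09)) m/s ≈ 7.218e+05 m/s = 721.8 km/s.
vₐ = √(GM · (2/rₐ − 1/a)) = √(1.228e+20 · (2/8.344e+09 − 1/4.3957e+09)) m/s ≈ 3.87e+04 m/s = 38.7 km/s.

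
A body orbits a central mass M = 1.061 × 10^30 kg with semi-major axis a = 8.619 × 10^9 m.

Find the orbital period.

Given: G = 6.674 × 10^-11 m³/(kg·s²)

GM = G · M = 6.674e-11 · 1.061e+30 = 7.08111e+19 m³/s².
Kepler's third law: T = 2π √(a³ / GM).
Substituting a = 8.619e+09 m and GM = 7.08111e+19 m³/s²:
T = 2π √((8.619e+09)³ / 7.08111e+19) s
T ≈ 5.975e+05 s = 6.915 days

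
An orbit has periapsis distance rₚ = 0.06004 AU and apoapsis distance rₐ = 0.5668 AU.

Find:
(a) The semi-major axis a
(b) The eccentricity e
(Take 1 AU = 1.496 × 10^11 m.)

Convert to SI: rₚ = 0.06004 AU = 8.98198e+09 m; rₐ = 0.5668 AU = 8.47933e+10 m.
(a) a = (rₚ + rₐ) / 2 = (8.98198e+09 + 8.47933e+10) / 2 ≈ 4.689e+10 m = 0.3134 AU.
(b) e = (rₐ − rₚ) / (rₐ + rₚ) = (8.47933e+10 − 8.98198e+09) / (8.47933e+10 + 8.98198e+09) ≈ 0.8084.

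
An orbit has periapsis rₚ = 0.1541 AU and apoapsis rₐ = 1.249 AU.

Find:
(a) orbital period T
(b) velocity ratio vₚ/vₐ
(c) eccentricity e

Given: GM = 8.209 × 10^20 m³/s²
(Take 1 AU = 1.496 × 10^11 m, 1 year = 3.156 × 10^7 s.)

Convert to SI: rₚ = 0.1541 AU = 2.30534e+10 m; rₐ = 1.249 AU = 1.8685e+11 m.
(a) With a = (rₚ + rₐ)/2 = 1.04952e+11 m, T = 2π √(a³/GM) = 2π √((1.04952e+11)³/8.209e+20) s ≈ 7.456e+06 s
(b) Conservation of angular momentum (rₚvₚ = rₐvₐ) gives vₚ/vₐ = rₐ/rₚ = 1.8685e+11/2.30534e+10 ≈ 8.105
(c) e = (rₐ − rₚ)/(rₐ + rₚ) = (1.8685e+11 − 2.30534e+10)/(1.8685e+11 + 2.30534e+10) ≈ 0.7803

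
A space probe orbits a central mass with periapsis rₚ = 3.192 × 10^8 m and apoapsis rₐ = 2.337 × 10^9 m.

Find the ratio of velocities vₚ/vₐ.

Conservation of angular momentum gives rₚvₚ = rₐvₐ, so vₚ/vₐ = rₐ/rₚ.
vₚ/vₐ = 2.337e+09 / 3.192e+08 ≈ 7.321.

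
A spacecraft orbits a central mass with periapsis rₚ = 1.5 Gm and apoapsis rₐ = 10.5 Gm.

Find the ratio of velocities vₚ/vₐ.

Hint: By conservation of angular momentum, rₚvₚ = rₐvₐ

Convert to SI: rₚ = 1.5 Gm = 1.5e+09 m; rₐ = 10.5 Gm = 1.05e+10 m.
Conservation of angular momentum gives rₚvₚ = rₐvₐ, so vₚ/vₐ = rₐ/rₚ.
vₚ/vₐ = 1.05e+10 / 1.5e+09 ≈ 7.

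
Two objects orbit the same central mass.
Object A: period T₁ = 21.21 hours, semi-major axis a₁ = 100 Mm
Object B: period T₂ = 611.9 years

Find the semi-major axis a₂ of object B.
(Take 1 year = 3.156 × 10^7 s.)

Convert to SI: T₁ = 21.21 hours = 76356 s; a₁ = 100 Mm = 1e+08 m; T₂ = 611.9 years = 1.93116e+10 s.
Kepler's third law: (T₁/T₂)² = (a₁/a₂)³ ⇒ a₂ = a₁ · (T₂/T₁)^(2/3).
T₂/T₁ = 1.93116e+10 / 76356 = 252915.
a₂ = 1e+08 · (252915)^(2/3) m ≈ 3.999e+11 m = 399.9 Gm.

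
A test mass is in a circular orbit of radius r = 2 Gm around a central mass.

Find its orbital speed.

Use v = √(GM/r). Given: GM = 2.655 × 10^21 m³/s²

Convert to SI: r = 2 Gm = 2e+09 m.
For a circular orbit, gravity supplies the centripetal force, so v = √(GM / r).
v = √(2.655e+21 / 2e+09) m/s ≈ 1.152e+06 m/s = 1152 km/s.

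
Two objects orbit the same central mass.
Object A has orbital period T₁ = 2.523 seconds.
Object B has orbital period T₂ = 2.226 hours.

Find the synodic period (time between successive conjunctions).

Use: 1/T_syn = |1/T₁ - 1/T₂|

Convert to SI: T₂ = 2.226 hours = 8013.6 s.
T_syn = |T₁ · T₂ / (T₁ − T₂)|.
T_syn = |2.523 · 8013.6 / (2.523 − 8013.6)| s ≈ 2.524 s = 2.524 seconds.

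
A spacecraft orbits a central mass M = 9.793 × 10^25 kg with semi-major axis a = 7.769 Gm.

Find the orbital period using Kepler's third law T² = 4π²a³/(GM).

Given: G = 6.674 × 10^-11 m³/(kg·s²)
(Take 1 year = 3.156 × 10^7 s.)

Convert to SI: a = 7.769 Gm = 7.769e+09 m.
GM = G · M = 6.674e-11 · 9.793e+25 = 6.53585e+15 m³/s².
Kepler's third law: T = 2π √(a³ / GM).
Substituting a = 7.769e+09 m and GM = 6.53585e+15 m³/s²:
T = 2π √((7.769e+09)³ / 6.53585e+15) s
T ≈ 5.322e+07 s = 1.686 years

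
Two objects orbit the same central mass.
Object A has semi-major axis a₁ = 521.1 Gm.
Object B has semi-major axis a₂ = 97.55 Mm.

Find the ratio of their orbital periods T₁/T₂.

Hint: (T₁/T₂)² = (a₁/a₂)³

Convert to SI: a₁ = 521.1 Gm = 5.211e+11 m; a₂ = 97.55 Mm = 9.755e+07 m.
From Kepler's third law, (T₁/T₂)² = (a₁/a₂)³, so T₁/T₂ = (a₁/a₂)^(3/2).
a₁/a₂ = 5.211e+11 / 9.755e+07 = 5341.88.
T₁/T₂ = (5341.88)^(3/2) ≈ 3.904e+05.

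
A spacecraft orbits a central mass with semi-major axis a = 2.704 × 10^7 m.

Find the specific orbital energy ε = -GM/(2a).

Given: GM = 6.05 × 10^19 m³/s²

ε = −GM / (2a).
ε = −6.05e+19 / (2 · 2.704e+07) J/kg ≈ -1.119e+12 J/kg = -1119 GJ/kg.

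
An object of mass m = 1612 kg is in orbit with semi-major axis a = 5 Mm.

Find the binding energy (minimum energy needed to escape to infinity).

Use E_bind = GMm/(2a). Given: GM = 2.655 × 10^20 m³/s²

Convert to SI: a = 5 Mm = 5e+06 m.
Total orbital energy is E = −GMm/(2a); binding energy is E_bind = −E = GMm/(2a).
E_bind = 2.655e+20 · 1612 / (2 · 5e+06) J ≈ 4.28e+16 J = 42.8 PJ.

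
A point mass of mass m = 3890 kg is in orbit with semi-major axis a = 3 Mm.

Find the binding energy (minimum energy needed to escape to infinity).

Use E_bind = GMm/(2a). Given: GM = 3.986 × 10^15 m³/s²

Convert to SI: a = 3 Mm = 3e+06 m.
Total orbital energy is E = −GMm/(2a); binding energy is E_bind = −E = GMm/(2a).
E_bind = 3.986e+15 · 3890 / (2 · 3e+06) J ≈ 2.584e+12 J = 2.584 TJ.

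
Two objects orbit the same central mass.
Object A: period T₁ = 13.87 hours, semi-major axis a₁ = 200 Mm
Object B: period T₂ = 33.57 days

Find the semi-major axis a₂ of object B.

Convert to SI: T₁ = 13.87 hours = 49932 s; a₁ = 200 Mm = 2e+08 m; T₂ = 33.57 days = 2.90045e+06 s.
Kepler's third law: (T₁/T₂)² = (a₁/a₂)³ ⇒ a₂ = a₁ · (T₂/T₁)^(2/3).
T₂/T₁ = 2.90045e+06 / 49932 = 58.088.
a₂ = 2e+08 · (58.088)^(2/3) m ≈ 3e+09 m = 3 Gm.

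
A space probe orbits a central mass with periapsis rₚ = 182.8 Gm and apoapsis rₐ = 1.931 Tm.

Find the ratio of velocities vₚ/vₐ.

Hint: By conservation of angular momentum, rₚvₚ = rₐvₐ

Convert to SI: rₚ = 182.8 Gm = 1.828e+11 m; rₐ = 1.931 Tm = 1.931e+12 m.
Conservation of angular momentum gives rₚvₚ = rₐvₐ, so vₚ/vₐ = rₐ/rₚ.
vₚ/vₐ = 1.931e+12 / 1.828e+11 ≈ 10.56.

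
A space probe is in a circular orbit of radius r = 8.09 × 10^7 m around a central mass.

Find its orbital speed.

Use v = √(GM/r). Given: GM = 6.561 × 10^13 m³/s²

For a circular orbit, gravity supplies the centripetal force, so v = √(GM / r).
v = √(6.561e+13 / 8.09e+07) m/s ≈ 900.6 m/s = 900.6 m/s.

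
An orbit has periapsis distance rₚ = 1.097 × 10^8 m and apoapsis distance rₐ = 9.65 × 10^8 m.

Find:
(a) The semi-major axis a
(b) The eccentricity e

(a) a = (rₚ + rₐ) / 2 = (1.097e+08 + 9.65e+08) / 2 ≈ 5.374e+08 m = 5.373 × 10^8 m.
(b) e = (rₐ − rₚ) / (rₐ + rₚ) = (9.65e+08 − 1.097e+08) / (9.65e+08 + 1.097e+08) ≈ 0.7959.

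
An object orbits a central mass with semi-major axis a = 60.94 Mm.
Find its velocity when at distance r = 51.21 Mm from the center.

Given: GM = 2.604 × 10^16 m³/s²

Convert to SI: a = 60.94 Mm = 6.094e+07 m; r = 51.21 Mm = 5.121e+07 m.
Vis-viva: v = √(GM · (2/r − 1/a)).
2/r − 1/a = 2/5.121e+07 − 1/6.094e+07 = 2.26453e-08 m⁻¹.
v = √(2.604e+16 · 2.26453e-08) m/s ≈ 2.428e+04 m/s = 24.28 km/s.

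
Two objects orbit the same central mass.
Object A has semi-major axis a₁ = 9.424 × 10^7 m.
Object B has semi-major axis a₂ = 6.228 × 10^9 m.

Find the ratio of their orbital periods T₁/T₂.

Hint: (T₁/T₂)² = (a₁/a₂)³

From Kepler's third law, (T₁/T₂)² = (a₁/a₂)³, so T₁/T₂ = (a₁/a₂)^(3/2).
a₁/a₂ = 9.424e+07 / 6.228e+09 = 0.0151317.
T₁/T₂ = (0.0151317)^(3/2) ≈ 0.001861.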